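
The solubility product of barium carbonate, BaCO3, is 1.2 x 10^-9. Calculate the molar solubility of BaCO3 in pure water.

BaCO3(s) ⇌ Ba^2+(aq) + CO3^2-(aq)
Ksp = [Ba^2+][CO3^2-]
For each mole of BaCO3 that dissolves: [Ba^2+] = s, [CO3^2-] = s.
Ksp = s^2
s = √(1.2 x 10^-9) = 3.5 × 10^-5 M

s = 3.5e-5 M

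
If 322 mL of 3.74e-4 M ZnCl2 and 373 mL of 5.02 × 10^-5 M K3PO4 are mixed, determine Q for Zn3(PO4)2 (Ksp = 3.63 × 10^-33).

3.78e-21

Total volume = 322 + 373 = 695 mL.
[Zn^2+] = 3.74 x 10^-4 × (322/695) = 1.733 × 10^-4 M
[PO4^3-] = 5.02 × 10^-5 × (373/695) = 2.694 × 10^-5 M
Zn3(PO4)2(s) ⇌ 3 Zn^2+ + 2 PO4^3-, so Q = [Zn^2+]^3[PO4^3-]^2
Q = (1.733 × 10^-4)^3(2.694 × 10^-5)^2 = 3.78 × 10^-21
Q > Ksp, so Zn3(PO4)2 will precipitate.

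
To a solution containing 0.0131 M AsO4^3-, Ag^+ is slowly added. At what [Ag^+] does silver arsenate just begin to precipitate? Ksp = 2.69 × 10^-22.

Ag3AsO4(s) ⇌ 3 Ag^+ + AsO4^3-
Ksp = [Ag^+]^3[AsO4^3-]
Precipitation begins when Q = Ksp. With [AsO4^3-] = 0.0131 M:
2.69 × 10^-22 = (0.0131) × [Ag^+]^3
[Ag^+] = (2.69 × 10^-22 / 1.31 × 10^-2)^(1/3) = 2.74 x 10^-7 M

[Ag^+] ≈ 2.74 × 10^-7 M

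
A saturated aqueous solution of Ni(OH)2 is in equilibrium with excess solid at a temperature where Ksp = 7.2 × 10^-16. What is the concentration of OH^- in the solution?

1.1 x 10^-5 M

Ni(OH)2(s) <=> Ni^2+ + 2 OH^-
Ksp = [Ni^2+][OH^-]^2
For each mole of Ni(OH)2 that dissolves: [Ni^2+] = s, [OH^-] = 2s.
So Ksp = s × (2s)^2 = 4s^3
s^3 = 7.2 × 10^-16 / 4, so s = 5.65 × 10^-6 M
[OH^-] = 2s = 1.1 × 10^-5 M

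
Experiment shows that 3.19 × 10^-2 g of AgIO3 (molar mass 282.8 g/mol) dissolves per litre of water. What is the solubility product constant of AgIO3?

Molar solubility s = (3.19 × 10^-2 g/L) / (282.8 g/mol) = 1.128 × 10^-4 M.
AgIO3(s) ⇌ Ag^+(aq) + IO3^-(aq)
For each mole of AgIO3 that dissolves: [Ag^+] = s, [IO3^-] = s.
Ksp = [Ag^+][IO3^-]
Ksp = (s)(s) = s^2
Ksp = (1.128 × 10^-4)^2 = 1.27 × 10^-8

Ksp ≈ 1.27 × 10^-8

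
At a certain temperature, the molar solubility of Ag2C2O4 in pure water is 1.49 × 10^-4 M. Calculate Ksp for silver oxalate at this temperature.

Ksp = 1.32 × 10^-11

Ag2C2O4(s) ⇌ 2 Ag^+(aq) + C2O4^2-(aq)
Let s = molar solubility. Then [Ag^+] = 2s and [C2O4^2-] = s.
Ksp = [Ag^+]^2[C2O4^2-]
Substituting: Ksp = (2s)^2s = 4s^3
With s = 1.49 × 10^-4: Ksp = 1.32 × 10^-11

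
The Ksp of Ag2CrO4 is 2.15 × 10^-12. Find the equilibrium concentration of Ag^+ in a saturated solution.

1.63 × 10^-4 M

Ag2CrO4(s) ⇌ 2 Ag^+(aq) + CrO4^2-(aq)
Ksp = [Ag^+]^2[CrO4^2-]
For each mole of Ag2CrO4 that dissolves: [Ag^+] = 2s, [CrO4^2-] = s.
Ksp = (2s)^2s = 4s^3
s = (2.15 × 10^-12 / 4)^(1/3) = 8.131 x 10^-5 M
[Ag^+] = 2s = 1.63 x 10^-4 M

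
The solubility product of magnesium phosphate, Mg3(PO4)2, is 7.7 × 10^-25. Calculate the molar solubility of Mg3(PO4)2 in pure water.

s ≈ 5.9 x 10^-6 M

Mg3(PO4)2(s) <=> 3 Mg^2+(aq) + 2 PO4^3-(aq)
Ksp = [Mg^2+]^3[PO4^3-]^2
With molar solubility s: [Mg^2+] = 3s, [PO4^3-] = 2s.
Substituting: Ksp = (3s)^3(2s)^2 = 108s^5
s = (7.7 × 10^-25 / 108)^(1/5) = 5.9 × 10^-6 M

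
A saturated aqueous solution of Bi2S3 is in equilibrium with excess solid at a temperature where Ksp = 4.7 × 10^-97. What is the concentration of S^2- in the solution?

[S^2-] = 6.4e-20 M

Bi2S3(s) <=> 2 Bi^3+(aq) + 3 S^2-(aq)
Ksp = [Bi^3+]^2[S^2-]^3
If s mol/L of Bi2S3 dissolves, [Bi^3+] = 2s and [S^2-] = 3s.
Substituting: Ksp = (2s)^2(3s)^3 = 108s^5
Solving, s = (4.7 × 10^-97/108)^(1/5) = 2.13 × 10^-20 M
[S^2-] = 3s = 6.4 × 10^-20 M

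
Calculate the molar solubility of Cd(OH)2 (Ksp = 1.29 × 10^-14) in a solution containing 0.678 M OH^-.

Cd(OH)2(s) <=> Cd^2+(aq) + 2 OH^-(aq)
Ksp = [Cd^2+][OH^-]^2
Let s = moles of Cd(OH)2 that dissolve per litre. [Cd^2+] = s, [OH^-] = 0.678 + 2s ≈ 0.678 (common-ion effect: OH^- is already 0.678 M).
Ksp ≈ s × (0.678)^2
s = 2.81 × 10^-14 M
Check: 2s = 5.6 x 10^-14 ≪ 0.678, so the approximation is valid.

s = 2.81 × 10^-14 M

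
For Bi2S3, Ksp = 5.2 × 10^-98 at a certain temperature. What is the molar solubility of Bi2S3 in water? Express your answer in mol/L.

1.4 x 10^-20 M

Bi2S3(s) ⇌ 2 Bi^3+ + 3 S^2-
Ksp = [Bi^3+]^2[S^2-]^3
If s mol/L of Bi2S3 dissolves, [Bi^3+] = 2s and [S^2-] = 3s.
So Ksp = (2s)^2 × (3s)^3 = 108s^5
s = (5.2 × 10^-98 / 108)^(1/5) = 1.4 x 10^-20 M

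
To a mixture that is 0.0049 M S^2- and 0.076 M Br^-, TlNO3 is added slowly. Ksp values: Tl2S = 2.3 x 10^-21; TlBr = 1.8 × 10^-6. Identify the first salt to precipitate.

Precipitation of each salt starts when its ion product equals its Ksp.
For Tl2S: 2.3 x 10^-21 = 0.0049 × [Tl^+]^2  ⇒  [Tl^+] = 6.9 × 10^-10 M.
For TlBr: 1.8 × 10^-6 = 0.076 × [Tl^+]  ⇒  [Tl^+] = 2.4 x 10^-5 M.
The salt with the lower threshold [Tl^+] precipitates first: Tl2S.

Tl2S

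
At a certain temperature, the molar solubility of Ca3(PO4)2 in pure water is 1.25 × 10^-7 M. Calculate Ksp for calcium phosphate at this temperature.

Ksp = 3.30 x 10^-33

Ca3(PO4)2(s) ⇌ 3 Ca^2+ + 2 PO4^3-
If s mol/L of Ca3(PO4)2 dissolves, [Ca^2+] = 3s and [PO4^3-] = 2s.
Ksp = [Ca^2+]^3[PO4^3-]^2
So Ksp = (3s)^3 × (2s)^2 = 108s^5
Ksp = 108 × (1.25 x 10^-7)^5 = 3.30 x 10^-33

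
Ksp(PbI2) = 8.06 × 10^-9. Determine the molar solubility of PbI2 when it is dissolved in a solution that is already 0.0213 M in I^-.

PbI2(s) ⇌ Pb^2+(aq) + 2 I^-(aq)
Ksp = [Pb^2+][I^-]^2
Let s = moles of PbI2 that dissolve per litre. [Pb^2+] = s, [I^-] = 0.0213 + 2s ≈ 0.0213 (common-ion effect: I^- is already 0.0213 M).
Ksp ≈ s × (0.0213)^2
s = 1.78 × 10^-5 M
Check: 2s = 3.6 x 10^-5 ≪ 0.0213, so the approximation is valid.

s ≈ 1.78 × 10^-5 M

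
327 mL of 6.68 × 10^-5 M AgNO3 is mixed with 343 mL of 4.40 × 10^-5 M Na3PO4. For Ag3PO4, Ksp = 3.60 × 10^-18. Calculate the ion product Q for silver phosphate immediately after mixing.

Total volume = 327 + 343 = 670 mL.
[Ag^+] = 6.68 × 10^-5 × (327/670) = 3.260 × 10^-5 M
[PO4^3-] = 4.40 × 10^-5 × (343/670) = 2.253 × 10^-5 M
Ag3PO4(s) ⇌ 3 Ag^+(aq) + PO4^3-(aq), so Q = [Ag^+]^3[PO4^3-]
Q = (3.260 × 10^-5)^3(2.253 x 10^-5) = 7.81 × 10^-19
Q < Ksp, so no precipitate of Ag3PO4 forms.

Q ≈ 7.81 × 10^-19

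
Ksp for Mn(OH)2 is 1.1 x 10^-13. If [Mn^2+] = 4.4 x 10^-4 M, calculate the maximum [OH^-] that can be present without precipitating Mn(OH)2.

[OH^-] ≈ 1.6 × 10^-5 M

Mn(OH)2(s) <=> Mn^2+ + 2 OH^-
Ksp = [Mn^2+][OH^-]^2
Precipitation begins when Q = Ksp. With [Mn^2+] = 4.4 x 10^-4 M:
1.1 x 10^-13 = (4.4 x 10^-4) × [OH^-]^2
[OH^-] = (1.1 x 10^-13 / 4.4 x 10^-4)^(1/2) = 1.6 × 10^-5 M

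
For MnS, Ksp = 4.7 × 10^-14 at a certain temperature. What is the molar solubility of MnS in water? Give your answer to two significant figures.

MnS(s) ⇌ Mn^2+ + S^2-
Ksp = [Mn^2+][S^2-]
With molar solubility s: [Mn^2+] = s, [S^2-] = s.
Ksp = s^2
s = (4.7 × 10^-14)^(1/2) = 2.2 x 10^-7 M

2.2 x 10^-7 M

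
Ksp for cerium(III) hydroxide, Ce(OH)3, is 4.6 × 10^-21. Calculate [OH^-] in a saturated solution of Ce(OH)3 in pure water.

[OH^-] = 1.1 x 10^-5 M

Ce(OH)3(s) ⇌ Ce^3+ + 3 OH^-
Ksp = [Ce^3+][OH^-]^3
If s mol/L of Ce(OH)3 dissolves, [Ce^3+] = s and [OH^-] = 3s.
Substituting: Ksp = s(3s)^3 = 27s^4
s^4 = 4.6 × 10^-21 / 27, so s = 3.61 × 10^-6 M
[OH^-] = 3s = 1.1 x 10^-5 M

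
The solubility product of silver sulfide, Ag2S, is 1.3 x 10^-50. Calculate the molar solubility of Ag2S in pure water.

s = 1.5 × 10^-17 M

Ag2S(s) ⇌ 2 Ag^+(aq) + S^2-(aq)
Ksp = [Ag^+]^2[S^2-]
With molar solubility s: [Ag^+] = 2s, [S^2-] = s.
Substituting: Ksp = (2s)^2s = 4s^3
s = (1.3 x 10^-50 / 4)^(1/3) = 1.5 × 10^-17 M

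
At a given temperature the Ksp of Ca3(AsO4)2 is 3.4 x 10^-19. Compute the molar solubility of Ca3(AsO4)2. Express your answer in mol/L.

Ca3(AsO4)2(s) ⇌ 3 Ca^2+ + 2 AsO4^3-
Ksp = [Ca^2+]^3[AsO4^3-]^2
Let s = molar solubility. Then [Ca^2+] = 3s and [AsO4^3-] = 2s.
Substituting: Ksp = (3s)^3(2s)^2 = 108s^5
s^5 = 3.4 x 10^-19 / 108, so s = 7.9 x 10^-5 M

7.9e-5 M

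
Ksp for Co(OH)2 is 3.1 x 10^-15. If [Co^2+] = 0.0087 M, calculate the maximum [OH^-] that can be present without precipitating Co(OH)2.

[OH^-] = 6.0 x 10^-7 M

Co(OH)2(s) <=> Co^2+ + 2 OH^-
Ksp = [Co^2+][OH^-]^2
Precipitation begins when Q = Ksp. With [Co^2+] = 0.0087 M:
3.1 x 10^-15 = (0.0087) × [OH^-]^2
[OH^-] = (3.1 x 10^-15 / 8.7 x 10^-3)^(1/2) = 6.0 × 10^-7 M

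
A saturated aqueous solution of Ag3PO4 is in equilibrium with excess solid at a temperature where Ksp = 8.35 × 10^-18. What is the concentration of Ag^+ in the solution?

Ag3PO4(s) ⇌ 3 Ag^+ + PO4^3-
Ksp = [Ag^+]^3[PO4^3-]
For each mole of Ag3PO4 that dissolves: [Ag^+] = 3s, [PO4^3-] = s.
Ksp = (3s)^3s = 27s^4
s = (8.35 × 10^-18 / 27)^(1/4) = 2.358 × 10^-5 M
[Ag^+] = 3s = 7.07 x 10^-5 M

7.07 x 10^-5 M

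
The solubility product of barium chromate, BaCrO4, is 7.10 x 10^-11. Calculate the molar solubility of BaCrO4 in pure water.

s = 8.43e-6 M

BaCrO4(s) ⇌ Ba^2+(aq) + CrO4^2-(aq)
Ksp = [Ba^2+][CrO4^2-]
Let s = molar solubility. Then [Ba^2+] = s and [CrO4^2-] = s.
Ksp = s^2
s = √(7.10 x 10^-11) = 8.43 × 10^-6 M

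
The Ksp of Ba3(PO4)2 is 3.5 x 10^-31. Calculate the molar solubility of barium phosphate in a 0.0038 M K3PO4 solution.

9.6 × 10^-10 M

Ba3(PO4)2(s) ⇌ 3 Ba^2+(aq) + 2 PO4^3-(aq)
Ksp = [Ba^2+]^3[PO4^3-]^2
If s mol/L dissolves here, [Ba^2+] = 3s, [PO4^3-] = 0.0038 + 2s ≈ 0.0038 (common-ion effect: PO4^3- is already 0.0038 M).
Ksp ≈ (3s)^3 × (0.0038)^2
s = 9.6 x 10^-10 M
Check: 2s = 1.9 x 10^-9 ≪ 0.0038, so the approximation is valid.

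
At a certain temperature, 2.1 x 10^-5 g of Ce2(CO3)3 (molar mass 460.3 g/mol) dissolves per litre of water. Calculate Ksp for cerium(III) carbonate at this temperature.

Molar solubility s = (2.1 × 10^-5 g/L) / (460.3 g/mol) = 4.56 × 10^-8 M.
Ce2(CO3)3(s) ⇌ 2 Ce^3+(aq) + 3 CO3^2-(aq)
If s mol/L of Ce2(CO3)3 dissolves, [Ce^3+] = 2s and [CO3^2-] = 3s.
Ksp = [Ce^3+]^2[CO3^2-]^3
So Ksp = (2s)^2 × (3s)^3 = 108s^5
With s = 4.56 x 10^-8: Ksp = 2.1 × 10^-35

Ksp ≈ 2.1 × 10^-35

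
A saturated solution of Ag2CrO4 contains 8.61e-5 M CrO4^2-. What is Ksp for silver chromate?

Ag2CrO4(s) <=> 2 Ag^+ + CrO4^2-
Stoichiometry gives [Ag^+] = (2/1)[CrO4^2-] = 1.722 × 10^-4 M.
Ksp = [Ag^+]^2[CrO4^2-]
Ksp = (1.722 x 10^-4)^2 × 8.61 × 10^-5 = 2.55 x 10^-12

2.55 x 10^-12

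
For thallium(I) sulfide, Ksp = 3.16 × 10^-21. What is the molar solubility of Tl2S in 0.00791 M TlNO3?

Tl2S(s) ⇌ 2 Tl^+ + S^2-
Ksp = [Tl^+]^2[S^2-]
Let s = moles of Tl2S that dissolve per litre. [Tl^+] = 0.00791 + 2s ≈ 0.00791, [S^2-] = s (since Tl^+ from TlNO3 dominates).
Ksp ≈ (0.00791)^2 × s
s = 5.05 x 10^-17 M
Check: 2s = 1.0 × 10^-16 ≪ 0.00791, so the approximation is valid.

s = 5.05 × 10^-17 M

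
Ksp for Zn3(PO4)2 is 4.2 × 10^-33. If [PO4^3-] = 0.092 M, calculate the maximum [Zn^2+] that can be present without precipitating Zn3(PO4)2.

Zn3(PO4)2(s) ⇌ 3 Zn^2+(aq) + 2 PO4^3-(aq)
Ksp = [Zn^2+]^3[PO4^3-]^2
Precipitation begins when Q = Ksp. With [PO4^3-] = 0.092 M:
4.2 × 10^-33 = (0.092)^2 × [Zn^2+]^3
[Zn^2+] = (4.2 × 10^-33 / 8.46 × 10^-3)^(1/3) = 7.9 × 10^-11 M

[Zn^2+] = 7.9 × 10^-11 M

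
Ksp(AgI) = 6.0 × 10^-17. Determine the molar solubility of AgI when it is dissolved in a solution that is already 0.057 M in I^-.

AgI(s) <=> Ag^+ + I^-
Ksp = [Ag^+][I^-]
Let s be the molar solubility in this solution. [Ag^+] = s, [I^-] = 0.057 + s ≈ 0.057 (Ksp is small, so little additional dissolves).
Ksp ≈ s × 0.057
s = 1.1 × 10^-15 M
Check: s = 1.1 × 10^-15 ≪ 0.057, so the approximation is valid.

1.1 × 10^-15 M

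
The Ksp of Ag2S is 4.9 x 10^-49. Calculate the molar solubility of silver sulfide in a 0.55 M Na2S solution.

Ag2S(s) ⇌ 2 Ag^+(aq) + S^2-(aq)
Ksp = [Ag^+]^2[S^2-]
If s mol/L dissolves here, [Ag^+] = 2s, [S^2-] = 0.55 + s ≈ 0.55 (common-ion effect: S^2- is already 0.55 M).
Ksp ≈ (2s)^2 × 0.55
s = 4.7 × 10^-25 M
Check: s = 4.7 x 10^-25 ≪ 0.55, so the approximation is valid.

s ≈ 4.7 × 10^-25 M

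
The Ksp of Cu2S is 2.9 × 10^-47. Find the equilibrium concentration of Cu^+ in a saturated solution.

Cu2S(s) <=> 2 Cu^+ + S^2-
Ksp = [Cu^+]^2[S^2-]
If s mol/L of Cu2S dissolves, [Cu^+] = 2s and [S^2-] = s.
So Ksp = (2s)^2 × s = 4s^3
s = (2.9 × 10^-47 / 4)^(1/3) = 1.94 × 10^-16 M
[Cu^+] = 2s = 3.9 x 10^-16 M

3.9e-16 M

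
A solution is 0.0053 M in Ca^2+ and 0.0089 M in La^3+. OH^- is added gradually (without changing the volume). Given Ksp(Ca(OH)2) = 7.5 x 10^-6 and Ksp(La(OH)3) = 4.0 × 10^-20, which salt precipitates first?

La(OH)3

Precipitation of each salt starts when its ion product equals its Ksp.
For Ca(OH)2: 7.5 x 10^-6 = 0.0053 × [OH^-]^2  ⇒  [OH^-] = 3.8 × 10^-2 M.
For La(OH)3: 4.0 × 10^-20 = 0.0089 × [OH^-]^3  ⇒  [OH^-] = 1.7 x 10^-6 M.
The salt with the lower threshold [OH^-] precipitates first: La(OH)3.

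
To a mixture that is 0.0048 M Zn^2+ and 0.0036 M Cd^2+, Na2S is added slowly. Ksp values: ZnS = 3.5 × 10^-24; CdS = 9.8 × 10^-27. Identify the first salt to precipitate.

CdS

Each salt begins to precipitate when Q = Ksp, i.e. when [S^2-] reaches its threshold.
For ZnS: 3.5 × 10^-24 = 0.0048 × [S^2-]  ⇒  [S^2-] = 7.3 × 10^-22 M.
For CdS: 9.8 × 10^-27 = 0.0036 × [S^2-]  ⇒  [S^2-] = 2.7 × 10^-24 M.
The salt with the lower threshold [S^2-] precipitates first: CdS.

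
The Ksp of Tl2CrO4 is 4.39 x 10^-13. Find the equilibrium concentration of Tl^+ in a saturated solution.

9.58 × 10^-5 M

Tl2CrO4(s) ⇌ 2 Tl^+ + CrO4^2-
Ksp = [Tl^+]^2[CrO4^2-]
With molar solubility s: [Tl^+] = 2s, [CrO4^2-] = s.
Substituting: Ksp = (2s)^2s = 4s^3
Solving, s = (4.39 x 10^-13/4)^(1/3) = 4.788 × 10^-5 M
[Tl^+] = 2s = 9.58 × 10^-5 M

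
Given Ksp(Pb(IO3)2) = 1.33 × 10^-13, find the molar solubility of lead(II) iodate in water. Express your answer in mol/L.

Pb(IO3)2(s) ⇌ Pb^2+(aq) + 2 IO3^-(aq)
Ksp = [Pb^2+][IO3^-]^2
For each mole of Pb(IO3)2 that dissolves: [Pb^2+] = s, [IO3^-] = 2s.
Substituting: Ksp = s(2s)^2 = 4s^3
Solving, s = (1.33 × 10^-13/4)^(1/3) = 3.22 × 10^-5 M

s ≈ 3.22 x 10^-5 M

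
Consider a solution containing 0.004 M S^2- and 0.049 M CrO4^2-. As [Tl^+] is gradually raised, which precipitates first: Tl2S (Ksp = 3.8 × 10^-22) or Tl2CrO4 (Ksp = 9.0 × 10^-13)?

Each salt begins to precipitate when Q = Ksp, i.e. when [Tl^+] reaches its threshold.
For Tl2S: 3.8 × 10^-22 = 0.004 × [Tl^+]^2  ⇒  [Tl^+] = 3.1 × 10^-10 M.
For Tl2CrO4: 9.0 × 10^-13 = 0.049 × [Tl^+]^2  ⇒  [Tl^+] = 4.3 × 10^-6 M.
The salt with the lower threshold [Tl^+] precipitates first: Tl2S.

Tl2S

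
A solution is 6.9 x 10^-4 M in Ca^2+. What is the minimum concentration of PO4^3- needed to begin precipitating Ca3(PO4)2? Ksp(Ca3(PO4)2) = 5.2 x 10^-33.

Ca3(PO4)2(s) ⇌ 3 Ca^2+ + 2 PO4^3-
Ksp = [Ca^2+]^3[PO4^3-]^2
Precipitation begins when Q = Ksp. With [Ca^2+] = 6.9 x 10^-4 M:
5.2 x 10^-33 = (6.9 x 10^-4)^3 × [PO4^3-]^2
[PO4^3-] = (5.2 x 10^-33 / 3.29 x 10^-10)^(1/2) = 4.0 x 10^-12 M

[PO4^3-] ≈ 4.0 x 10^-12 M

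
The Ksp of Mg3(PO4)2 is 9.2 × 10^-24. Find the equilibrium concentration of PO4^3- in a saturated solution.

[PO4^3-] ≈ 1.9e-5 M

Mg3(PO4)2(s) ⇌ 3 Mg^2+(aq) + 2 PO4^3-(aq)
Ksp = [Mg^2+]^3[PO4^3-]^2
If s mol/L of Mg3(PO4)2 dissolves, [Mg^2+] = 3s and [PO4^3-] = 2s.
Ksp = (3s)^3(2s)^2 = 108s^5
s^5 = 9.2 × 10^-24 / 108, so s = 9.68 × 10^-6 M
[PO4^3-] = 2s = 1.9 x 10^-5 M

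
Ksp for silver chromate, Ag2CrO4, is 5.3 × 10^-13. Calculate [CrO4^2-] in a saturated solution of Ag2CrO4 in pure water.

Ag2CrO4(s) ⇌ 2 Ag^+ + CrO4^2-
Ksp = [Ag^+]^2[CrO4^2-]
With molar solubility s: [Ag^+] = 2s, [CrO4^2-] = s.
So Ksp = (2s)^2 × s = 4s^3
s = (5.3 × 10^-13 / 4)^(1/3) = 5.10 × 10^-5 M
[CrO4^2-] = s = 5.1 × 10^-5 M

5.1e-5 M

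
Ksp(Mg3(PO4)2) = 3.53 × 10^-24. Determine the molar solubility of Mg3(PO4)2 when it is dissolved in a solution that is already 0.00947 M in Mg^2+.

Mg3(PO4)2(s) <=> 3 Mg^2+(aq) + 2 PO4^3-(aq)
Ksp = [Mg^2+]^3[PO4^3-]^2
If s mol/L dissolves here, [Mg^2+] = 0.00947 + 3s ≈ 0.00947, [PO4^3-] = 2s (common-ion effect: Mg^2+ is already 0.00947 M).
Ksp ≈ (0.00947)^3 × (2s)^2
s = 1.02 × 10^-9 M
Check: 3s = 3.1 x 10^-9 ≪ 0.00947, so the approximation is valid.

s ≈ 1.02e-9 M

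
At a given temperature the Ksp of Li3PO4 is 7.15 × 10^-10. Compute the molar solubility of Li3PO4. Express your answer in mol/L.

Li3PO4(s) ⇌ 3 Li^+ + PO4^3-
Ksp = [Li^+]^3[PO4^3-]
For each mole of Li3PO4 that dissolves: [Li^+] = 3s, [PO4^3-] = s.
Ksp = (3s)^3s = 27s^4
Solving, s = (7.15 × 10^-10/27)^(1/4) = 2.27 x 10^-3 M

s ≈ 2.27e-3 M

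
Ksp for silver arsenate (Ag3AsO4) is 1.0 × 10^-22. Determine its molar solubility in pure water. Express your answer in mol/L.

1.4e-6 M

Ag3AsO4(s) ⇌ 3 Ag^+ + AsO4^3-
Ksp = [Ag^+]^3[AsO4^3-]
Let s = molar solubility. Then [Ag^+] = 3s and [AsO4^3-] = s.
So Ksp = (3s)^3 × s = 27s^4
Solving, s = (1.0 × 10^-22/27)^(1/4) = 1.4 × 10^-6 M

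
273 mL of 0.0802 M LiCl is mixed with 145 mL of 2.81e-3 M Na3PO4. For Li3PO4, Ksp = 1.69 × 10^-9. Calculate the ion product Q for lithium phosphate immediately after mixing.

1.40 x 10^-7

Total volume = 273 + 145 = 418 mL.
[Li^+] = 8.02 × 10^-2 × (273/418) = 5.238 × 10^-2 M
[PO4^3-] = 2.81 x 10^-3 × (145/418) = 9.748 × 10^-4 M
Li3PO4(s) ⇌ 3 Li^+ + PO4^3-, so Q = [Li^+]^3[PO4^3-]
Q = (5.238 × 10^-2)^3(9.748 x 10^-4) = 1.40 × 10^-7
Q > Ksp, so Li3PO4 will precipitate.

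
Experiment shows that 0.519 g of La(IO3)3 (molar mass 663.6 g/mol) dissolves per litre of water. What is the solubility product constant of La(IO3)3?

Molar solubility s = (5.19 × 10^-1 g/L) / (663.6 g/mol) = 7.821 × 10^-4 M.
La(IO3)3(s) ⇌ La^3+ + 3 IO3^-
If s mol/L of La(IO3)3 dissolves, [La^3+] = s and [IO3^-] = 3s.
Ksp = [La^3+][IO3^-]^3
Ksp = s(3s)^3 = 27s^4
With s = 7.821 × 10^-4: Ksp = 1.01 x 10^-11

Ksp = 1.01 × 10^-11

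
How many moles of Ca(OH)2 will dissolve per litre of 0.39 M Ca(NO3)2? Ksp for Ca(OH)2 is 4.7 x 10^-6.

1.7 x 10^-3 M

Ca(OH)2(s) ⇌ Ca^2+ + 2 OH^-
Ksp = [Ca^2+][OH^-]^2
If s mol/L dissolves here, [Ca^2+] = 0.39 + s ≈ 0.39, [OH^-] = 2s (common-ion effect: Ca^2+ is already 0.39 M).
Ksp ≈ 0.39 × (2s)^2
s = 1.7 × 10^-3 M
Check: s = 1.7 × 10^-3 ≪ 0.39, so the approximation is valid.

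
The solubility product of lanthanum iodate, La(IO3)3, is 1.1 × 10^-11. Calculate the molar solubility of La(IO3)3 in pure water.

La(IO3)3(s) ⇌ La^3+(aq) + 3 IO3^-(aq)
Ksp = [La^3+][IO3^-]^3
If s mol/L of La(IO3)3 dissolves, [La^3+] = s and [IO3^-] = 3s.
So Ksp = s × (3s)^3 = 27s^4
Solving, s = (1.1 × 10^-11/27)^(1/4) = 8.0 × 10^-4 M

s = 8.0e-4 M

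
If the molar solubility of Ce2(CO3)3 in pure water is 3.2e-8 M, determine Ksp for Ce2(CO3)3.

3.6 × 10^-36

Ce2(CO3)3(s) ⇌ 2 Ce^3+ + 3 CO3^2-
With molar solubility s: [Ce^3+] = 2s, [CO3^2-] = 3s.
Ksp = [Ce^3+]^2[CO3^2-]^3
Substituting: Ksp = (2s)^2(3s)^3 = 108s^5
With s = 3.2 × 10^-8: Ksp = 3.6 × 10^-36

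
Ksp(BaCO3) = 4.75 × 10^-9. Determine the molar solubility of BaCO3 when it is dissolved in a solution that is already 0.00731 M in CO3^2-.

s ≈ 6.50 x 10^-7 M

BaCO3(s) ⇌ Ba^2+(aq) + CO3^2-(aq)
Ksp = [Ba^2+][CO3^2-]
If s mol/L dissolves here, [Ba^2+] = s, [CO3^2-] = 0.00731 + s ≈ 0.00731 (Ksp is small, so little additional dissolves).
Ksp ≈ s × 0.00731
s = 6.50 x 10^-7 M
Check: s = 6.5 × 10^-7 ≪ 0.00731, so the approximation is valid.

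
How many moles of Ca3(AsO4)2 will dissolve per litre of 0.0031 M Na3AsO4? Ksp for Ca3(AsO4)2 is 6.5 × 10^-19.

s = 1.4 × 10^-5 M

Ca3(AsO4)2(s) <=> 3 Ca^2+(aq) + 2 AsO4^3-(aq)
Ksp = [Ca^2+]^3[AsO4^3-]^2
If s mol/L dissolves here, [Ca^2+] = 3s, [AsO4^3-] = 0.0031 + 2s ≈ 0.0031 (since AsO4^3- from Na3AsO4 dominates).
Ksp ≈ (3s)^3 × (0.0031)^2
s = 1.4 × 10^-5 M
Check: 2s = 2.7 × 10^-5 ≪ 0.0031, so the approximation is valid.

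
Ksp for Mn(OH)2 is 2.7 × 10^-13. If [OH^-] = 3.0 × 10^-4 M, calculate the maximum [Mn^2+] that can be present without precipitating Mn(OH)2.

Mn(OH)2(s) <=> Mn^2+(aq) + 2 OH^-(aq)
Ksp = [Mn^2+][OH^-]^2
Precipitation begins when Q = Ksp. With [OH^-] = 3.0 × 10^-4 M:
2.7 × 10^-13 = (3.0 × 10^-4)^2 × [Mn^2+]
[Mn^2+] = (2.7 × 10^-13 / 9.00 × 10^-8) = 3.0 × 10^-6 M

[Mn^2+] ≈ 3.0 x 10^-6 M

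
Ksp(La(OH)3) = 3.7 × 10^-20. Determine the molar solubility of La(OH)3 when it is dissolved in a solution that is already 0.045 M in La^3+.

s = 3.1e-7 M

La(OH)3(s) ⇌ La^3+ + 3 OH^-
Ksp = [La^3+][OH^-]^3
If s mol/L dissolves here, [La^3+] = 0.045 + s ≈ 0.045, [OH^-] = 3s (Ksp is small, so little additional dissolves).
Ksp ≈ 0.045 × (3s)^3
s = 3.1 × 10^-7 M
Check: s = 3.1 × 10^-7 ≪ 0.045, so the approximation is valid.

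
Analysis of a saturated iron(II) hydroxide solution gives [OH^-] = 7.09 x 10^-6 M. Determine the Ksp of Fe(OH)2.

Fe(OH)2(s) ⇌ Fe^2+ + 2 OH^-
Stoichiometry gives [Fe^2+] = (1/2)[OH^-] = 3.545 × 10^-6 M.
Ksp = [Fe^2+][OH^-]^2
Ksp = 3.545 × 10^-6 × (7.09 × 10^-6)^2 = 1.78 × 10^-16

Ksp ≈ 1.78 × 10^-16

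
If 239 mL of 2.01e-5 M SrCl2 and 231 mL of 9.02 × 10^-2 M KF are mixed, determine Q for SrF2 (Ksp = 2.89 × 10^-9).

Q = 2.01e-8

Total volume = 239 + 231 = 470 mL.
[Sr^2+] = 2.01 × 10^-5 × (239/470) = 1.022 x 10^-5 M
[F^-] = 9.02 x 10^-2 × (231/470) = 4.433 × 10^-2 M
SrF2(s) ⇌ Sr^2+(aq) + 2 F^-(aq), so Q = [Sr^2+][F^-]^2
Q = (1.022 × 10^-5)(4.433 × 10^-2)^2 = 2.01 x 10^-8
Q > Ksp, so SrF2 will precipitate.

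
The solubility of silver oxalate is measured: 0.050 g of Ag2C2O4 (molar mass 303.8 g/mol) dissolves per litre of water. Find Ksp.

1.8 × 10^-11

Molar solubility s = (5.0 × 10^-2 g/L) / (303.8 g/mol) = 1.65 x 10^-4 M.
Ag2C2O4(s) ⇌ 2 Ag^+(aq) + C2O4^2-(aq)
Let s = molar solubility. Then [Ag^+] = 2s and [C2O4^2-] = s.
Ksp = [Ag^+]^2[C2O4^2-]
Ksp = (2s)^2s = 4s^3
With s = 1.65 × 10^-4: Ksp = 1.8 x 10^-11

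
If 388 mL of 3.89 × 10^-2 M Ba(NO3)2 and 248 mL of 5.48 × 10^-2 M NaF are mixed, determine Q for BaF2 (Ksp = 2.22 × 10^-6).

Q = 1.08 x 10^-5

Total volume = 388 + 248 = 636 mL.
[Ba^2+] = 3.89 × 10^-2 × (388/636) = 2.373 × 10^-2 M
[F^-] = 5.48 x 10^-2 × (248/636) = 2.137 × 10^-2 M
BaF2(s) ⇌ Ba^2+(aq) + 2 F^-(aq), so Q = [Ba^2+][F^-]^2
Q = (2.373 x 10^-2)(2.137 × 10^-2)^2 = 1.08 x 10^-5
Q > Ksp, so BaF2 will precipitate.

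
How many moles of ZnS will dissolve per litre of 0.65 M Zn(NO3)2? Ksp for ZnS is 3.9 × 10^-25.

ZnS(s) ⇌ Zn^2+ + S^2-
Ksp = [Zn^2+][S^2-]
Let s = moles of ZnS that dissolve per litre. [Zn^2+] = 0.65 + s ≈ 0.65, [S^2-] = s (common-ion effect: Zn^2+ is already 0.65 M).
Ksp ≈ 0.65 × s
s = 6.0 × 10^-25 M
Check: s = 6.0 x 10^-25 ≪ 0.65, so the approximation is valid.

s ≈ 6.0 × 10^-25 M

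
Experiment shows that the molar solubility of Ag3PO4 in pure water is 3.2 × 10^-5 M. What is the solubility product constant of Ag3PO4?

Ag3PO4(s) ⇌ 3 Ag^+ + PO4^3-
With molar solubility s: [Ag^+] = 3s, [PO4^3-] = s.
Ksp = [Ag^+]^3[PO4^3-]
Ksp = (3s)^3s = 27s^4
With s = 3.2 x 10^-5: Ksp = 2.8 × 10^-17

Ksp ≈ 2.8e-17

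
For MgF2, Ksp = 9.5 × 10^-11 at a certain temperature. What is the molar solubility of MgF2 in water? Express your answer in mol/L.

2.9e-4 M

MgF2(s) ⇌ Mg^2+(aq) + 2 F^-(aq)
Ksp = [Mg^2+][F^-]^2
For each mole of MgF2 that dissolves: [Mg^2+] = s, [F^-] = 2s.
Ksp = s(2s)^2 = 4s^3
Solving, s = (9.5 × 10^-11/4)^(1/3) = 2.9 x 10^-4 M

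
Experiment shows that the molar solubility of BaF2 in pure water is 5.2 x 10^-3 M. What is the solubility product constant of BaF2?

BaF2(s) <=> Ba^2+ + 2 F^-
If s mol/L of BaF2 dissolves, [Ba^2+] = s and [F^-] = 2s.
Ksp = [Ba^2+][F^-]^2
Ksp = s(2s)^2 = 4s^3
With s = 5.2 × 10^-3: Ksp = 5.6 × 10^-7

Ksp = 5.6 × 10^-7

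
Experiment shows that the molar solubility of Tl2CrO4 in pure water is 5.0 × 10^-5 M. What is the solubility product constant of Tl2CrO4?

Tl2CrO4(s) ⇌ 2 Tl^+(aq) + CrO4^2-(aq)
If s mol/L of Tl2CrO4 dissolves, [Tl^+] = 2s and [CrO4^2-] = s.
Ksp = [Tl^+]^2[CrO4^2-]
Substituting: Ksp = (2s)^2s = 4s^3
With s = 5.0 x 10^-5: Ksp = 5.0 x 10^-13

Ksp ≈ 5.0 x 10^-13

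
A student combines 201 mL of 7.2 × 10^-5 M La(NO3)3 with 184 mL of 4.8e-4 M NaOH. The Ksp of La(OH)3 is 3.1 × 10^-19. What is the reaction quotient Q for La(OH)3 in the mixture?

Total volume = 201 + 184 = 385 mL.
[La^3+] = 7.2 x 10^-5 × (201/385) = 3.76 × 10^-5 M
[OH^-] = 4.8 × 10^-4 × (184/385) = 2.29 × 10^-4 M
La(OH)3(s) <=> La^3+(aq) + 3 OH^-(aq), so Q = [La^3+][OH^-]^3
Q = (3.76 x 10^-5)(2.29 x 10^-4)^3 = 4.5 × 10^-16
Q > Ksp, so La(OH)3 will precipitate.

Q = 4.5 x 10^-16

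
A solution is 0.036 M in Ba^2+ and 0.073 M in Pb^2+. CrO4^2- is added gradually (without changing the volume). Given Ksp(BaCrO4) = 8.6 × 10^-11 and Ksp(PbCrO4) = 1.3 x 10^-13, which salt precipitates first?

Precipitation of each salt starts when its ion product equals its Ksp.
For BaCrO4: 8.6 × 10^-11 = 0.036 × [CrO4^2-]  ⇒  [CrO4^2-] = 2.4 × 10^-9 M.
For PbCrO4: 1.3 x 10^-13 = 0.073 × [CrO4^2-]  ⇒  [CrO4^2-] = 1.8 × 10^-12 M.
The salt with the lower threshold [CrO4^2-] precipitates first: PbCrO4.

PbCrO4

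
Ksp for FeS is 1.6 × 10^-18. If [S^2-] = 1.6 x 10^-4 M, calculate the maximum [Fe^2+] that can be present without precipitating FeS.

FeS(s) ⇌ Fe^2+(aq) + S^2-(aq)
Ksp = [Fe^2+][S^2-]
Precipitation begins when Q = Ksp. With [S^2-] = 1.6 x 10^-4 M:
1.6 × 10^-18 = (1.6 x 10^-4) × [Fe^2+]
[Fe^2+] = (1.6 × 10^-18 / 1.6 × 10^-4) = 1.0 × 10^-14 M

[Fe^2+] ≈ 1.0 x 10^-14 M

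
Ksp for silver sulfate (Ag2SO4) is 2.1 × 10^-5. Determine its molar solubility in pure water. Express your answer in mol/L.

s = 1.7 x 10^-2 M

Ag2SO4(s) ⇌ 2 Ag^+(aq) + SO4^2-(aq)
Ksp = [Ag^+]^2[SO4^2-]
If s mol/L of Ag2SO4 dissolves, [Ag^+] = 2s and [SO4^2-] = s.
So Ksp = (2s)^2 × s = 4s^3
Solving, s = (2.1 × 10^-5/4)^(1/3) = 1.7 × 10^-2 M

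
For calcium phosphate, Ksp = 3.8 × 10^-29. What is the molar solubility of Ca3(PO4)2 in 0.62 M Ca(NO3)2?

Ca3(PO4)2(s) ⇌ 3 Ca^2+(aq) + 2 PO4^3-(aq)
Ksp = [Ca^2+]^3[PO4^3-]^2
Let s = moles of Ca3(PO4)2 that dissolve per litre. [Ca^2+] = 0.62 + 3s ≈ 0.62, [PO4^3-] = 2s (common-ion effect: Ca^2+ is already 0.62 M).
Ksp ≈ (0.62)^3 × (2s)^2
s = 6.3 × 10^-15 M
Check: 3s = 1.9 x 10^-14 ≪ 0.62, so the approximation is valid.

s ≈ 6.3 × 10^-15 M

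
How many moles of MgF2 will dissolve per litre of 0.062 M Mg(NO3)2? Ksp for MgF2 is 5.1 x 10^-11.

s ≈ 1.4 x 10^-5 M

MgF2(s) <=> Mg^2+ + 2 F^-
Ksp = [Mg^2+][F^-]^2
If s mol/L dissolves here, [Mg^2+] = 0.062 + s ≈ 0.062, [F^-] = 2s (common-ion effect: Mg^2+ is already 0.062 M).
Ksp ≈ 0.062 × (2s)^2
s = 1.4 × 10^-5 M
Check: s = 1.4 × 10^-5 ≪ 0.062, so the approximation is valid.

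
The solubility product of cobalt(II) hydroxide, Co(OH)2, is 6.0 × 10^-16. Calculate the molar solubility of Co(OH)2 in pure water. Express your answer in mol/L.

Co(OH)2(s) <=> Co^2+(aq) + 2 OH^-(aq)
Ksp = [Co^2+][OH^-]^2
With molar solubility s: [Co^2+] = s, [OH^-] = 2s.
So Ksp = s × (2s)^2 = 4s^3
Solving, s = (6.0 × 10^-16/4)^(1/3) = 5.3 × 10^-6 M

s = 5.3 × 10^-6 M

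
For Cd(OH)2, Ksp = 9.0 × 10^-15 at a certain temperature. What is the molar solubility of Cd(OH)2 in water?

1.3 × 10^-5 M

Cd(OH)2(s) ⇌ Cd^2+ + 2 OH^-
Ksp = [Cd^2+][OH^-]^2
With molar solubility s: [Cd^2+] = s, [OH^-] = 2s.
Substituting: Ksp = s(2s)^2 = 4s^3
s^3 = 9.0 × 10^-15 / 4, so s = 1.3 x 10^-5 M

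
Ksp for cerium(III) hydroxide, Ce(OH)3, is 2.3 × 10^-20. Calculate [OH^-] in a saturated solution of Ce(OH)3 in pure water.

Ce(OH)3(s) <=> Ce^3+ + 3 OH^-
Ksp = [Ce^3+][OH^-]^3
With molar solubility s: [Ce^3+] = s, [OH^-] = 3s.
Ksp = s(3s)^3 = 27s^4
s = (2.3 × 10^-20 / 27)^(1/4) = 5.40 × 10^-6 M
[OH^-] = 3s = 1.6 × 10^-5 M

[OH^-] ≈ 1.6e-5 M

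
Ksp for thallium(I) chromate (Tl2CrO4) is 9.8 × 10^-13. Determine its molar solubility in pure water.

Tl2CrO4(s) ⇌ 2 Tl^+ + CrO4^2-
Ksp = [Tl^+]^2[CrO4^2-]
If s mol/L of Tl2CrO4 dissolves, [Tl^+] = 2s and [CrO4^2-] = s.
Ksp = (2s)^2s = 4s^3
s = (9.8 × 10^-13 / 4)^(1/3) = 6.3 × 10^-5 M

s ≈ 6.3 × 10^-5 M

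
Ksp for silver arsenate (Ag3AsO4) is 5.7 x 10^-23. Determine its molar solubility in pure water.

s = 1.2e-6 M

Ag3AsO4(s) ⇌ 3 Ag^+ + AsO4^3-
Ksp = [Ag^+]^3[AsO4^3-]
If s mol/L of Ag3AsO4 dissolves, [Ag^+] = 3s and [AsO4^3-] = s.
Substituting: Ksp = (3s)^3s = 27s^4
Solving, s = (5.7 x 10^-23/27)^(1/4) = 1.2 x 10^-6 M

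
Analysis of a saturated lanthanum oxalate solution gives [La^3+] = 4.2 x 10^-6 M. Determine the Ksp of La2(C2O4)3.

La2(C2O4)3(s) <=> 2 La^3+ + 3 C2O4^2-
Stoichiometry gives [C2O4^2-] = (3/2)[La^3+] = 6.30 x 10^-6 M.
Ksp = [La^3+]^2[C2O4^2-]^3
Ksp = (4.2 × 10^-6)^2 × (6.30 x 10^-6)^3 = 4.4 × 10^-27

Ksp = 4.4 x 10^-27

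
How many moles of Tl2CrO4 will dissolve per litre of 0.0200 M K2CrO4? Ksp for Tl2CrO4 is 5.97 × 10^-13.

Tl2CrO4(s) ⇌ 2 Tl^+(aq) + CrO4^2-(aq)
Ksp = [Tl^+]^2[CrO4^2-]
Let s = moles of Tl2CrO4 that dissolve per litre. [Tl^+] = 2s, [CrO4^2-] = 0.0200 + s ≈ 0.0200 (since CrO4^2- from K2CrO4 dominates).
Ksp ≈ (2s)^2 × 0.0200
s = 2.73 x 10^-6 M
Check: s = 2.7 × 10^-6 ≪ 0.0200, so the approximation is valid.

s ≈ 2.73e-6 M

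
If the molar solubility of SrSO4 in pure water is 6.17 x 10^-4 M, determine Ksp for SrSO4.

SrSO4(s) ⇌ Sr^2+ + SO4^2-
For each mole of SrSO4 that dissolves: [Sr^2+] = s, [SO4^2-] = s.
Ksp = [Sr^2+][SO4^2-]
Ksp = s × s = s^2
Ksp = (6.17 × 10^-4)^2 = 3.81 x 10^-7

3.81e-7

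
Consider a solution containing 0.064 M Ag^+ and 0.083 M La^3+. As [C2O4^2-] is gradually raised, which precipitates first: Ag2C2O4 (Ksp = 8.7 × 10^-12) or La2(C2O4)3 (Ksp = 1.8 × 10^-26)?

Ag2C2O4

Precipitation of each salt starts when its ion product equals its Ksp.
For Ag2C2O4: 8.7 × 10^-12 = (0.064)^2 × [C2O4^2-]  ⇒  [C2O4^2-] = 2.1 × 10^-9 M.
For La2(C2O4)3: 1.8 × 10^-26 = (0.083)^2 × [C2O4^2-]^3  ⇒  [C2O4^2-] = 1.4 x 10^-8 M.
The salt with the lower threshold [C2O4^2-] precipitates first: Ag2C2O4.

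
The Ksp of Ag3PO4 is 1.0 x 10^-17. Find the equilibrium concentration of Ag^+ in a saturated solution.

Ag3PO4(s) ⇌ 3 Ag^+ + PO4^3-
Ksp = [Ag^+]^3[PO4^3-]
If s mol/L of Ag3PO4 dissolves, [Ag^+] = 3s and [PO4^3-] = s.
So Ksp = (3s)^3 × s = 27s^4
Solving, s = (1.0 x 10^-17/27)^(1/4) = 2.47 x 10^-5 M
[Ag^+] = 3s = 7.4 × 10^-5 M

[Ag^+] = 7.4 x 10^-5 M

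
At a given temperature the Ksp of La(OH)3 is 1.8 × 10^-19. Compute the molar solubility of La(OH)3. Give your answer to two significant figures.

s = 9.0 x 10^-6 M

La(OH)3(s) ⇌ La^3+ + 3 OH^-
Ksp = [La^3+][OH^-]^3
With molar solubility s: [La^3+] = s, [OH^-] = 3s.
Substituting: Ksp = s(3s)^3 = 27s^4
s^4 = 1.8 × 10^-19 / 27, so s = 9.0 x 10^-6 M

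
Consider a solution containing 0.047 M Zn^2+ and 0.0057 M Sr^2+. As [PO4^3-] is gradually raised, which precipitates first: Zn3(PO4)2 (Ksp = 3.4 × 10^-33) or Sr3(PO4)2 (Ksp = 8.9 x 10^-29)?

Zn3(PO4)2

Precipitation of each salt starts when its ion product equals its Ksp.
For Zn3(PO4)2: 3.4 × 10^-33 = (0.047)^3 × [PO4^3-]^2  ⇒  [PO4^3-] = 5.7 × 10^-15 M.
For Sr3(PO4)2: 8.9 x 10^-29 = (0.0057)^3 × [PO4^3-]^2  ⇒  [PO4^3-] = 2.2 × 10^-11 M.
The salt with the lower threshold [PO4^3-] precipitates first: Zn3(PO4)2.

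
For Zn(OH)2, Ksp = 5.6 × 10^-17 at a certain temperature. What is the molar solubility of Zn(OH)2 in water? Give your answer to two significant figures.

2.4e-6 M

Zn(OH)2(s) ⇌ Zn^2+ + 2 OH^-
Ksp = [Zn^2+][OH^-]^2
Let s = molar solubility. Then [Zn^2+] = s and [OH^-] = 2s.
So Ksp = s × (2s)^2 = 4s^3
Solving, s = (5.6 × 10^-17/4)^(1/3) = 2.4 × 10^-6 M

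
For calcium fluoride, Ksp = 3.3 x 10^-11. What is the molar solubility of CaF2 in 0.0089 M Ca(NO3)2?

s ≈ 3.0 x 10^-5 M

CaF2(s) <=> Ca^2+(aq) + 2 F^-(aq)
Ksp = [Ca^2+][F^-]^2
If s mol/L dissolves here, [Ca^2+] = 0.0089 + s ≈ 0.0089, [F^-] = 2s (common-ion effect: Ca^2+ is already 0.0089 M).
Ksp ≈ 0.0089 × (2s)^2
s = 3.0 x 10^-5 M
Check: s = 3.0 × 10^-5 ≪ 0.0089, so the approximation is valid.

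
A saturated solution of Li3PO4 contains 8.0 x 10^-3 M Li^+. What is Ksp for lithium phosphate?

Ksp = 1.4 x 10^-9

Li3PO4(s) ⇌ 3 Li^+(aq) + PO4^3-(aq)
Stoichiometry gives [PO4^3-] = (1/3)[Li^+] = 2.67 × 10^-3 M.
Ksp = [Li^+]^3[PO4^3-]
Ksp = (8.0 × 10^-3)^3 × 2.67 × 10^-3 = 1.4 × 10^-9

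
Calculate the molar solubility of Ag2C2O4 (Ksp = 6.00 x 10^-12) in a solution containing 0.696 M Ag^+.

Ag2C2O4(s) ⇌ 2 Ag^+ + C2O4^2-
Ksp = [Ag^+]^2[C2O4^2-]
Let s be the molar solubility in this solution. [Ag^+] = 0.696 + 2s ≈ 0.696, [C2O4^2-] = s (common-ion effect: Ag^+ is already 0.696 M).
Ksp ≈ (0.696)^2 × s
s = 1.24 × 10^-11 M
Check: 2s = 2.5 x 10^-11 ≪ 0.696, so the approximation is valid.

s ≈ 1.24 × 10^-11 M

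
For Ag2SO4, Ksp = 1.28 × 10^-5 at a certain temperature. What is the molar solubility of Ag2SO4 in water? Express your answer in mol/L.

Ag2SO4(s) ⇌ 2 Ag^+(aq) + SO4^2-(aq)
Ksp = [Ag^+]^2[SO4^2-]
If s mol/L of Ag2SO4 dissolves, [Ag^+] = 2s and [SO4^2-] = s.
Ksp = (2s)^2s = 4s^3
s = (1.28 × 10^-5 / 4)^(1/3) = 1.47 × 10^-2 M

1.47 x 10^-2 M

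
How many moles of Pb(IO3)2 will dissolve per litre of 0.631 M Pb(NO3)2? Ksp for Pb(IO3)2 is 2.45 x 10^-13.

s = 3.12 × 10^-7 M

Pb(IO3)2(s) ⇌ Pb^2+(aq) + 2 IO3^-(aq)
Ksp = [Pb^2+][IO3^-]^2
Let s = moles of Pb(IO3)2 that dissolve per litre. [Pb^2+] = 0.631 + s ≈ 0.631, [IO3^-] = 2s (since Pb^2+ from Pb(NO3)2 dominates).
Ksp ≈ 0.631 × (2s)^2
s = 3.12 × 10^-7 M
Check: s = 3.1 × 10^-7 ≪ 0.631, so the approximation is valid.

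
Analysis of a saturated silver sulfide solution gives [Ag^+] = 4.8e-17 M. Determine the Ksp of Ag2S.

Ksp = 5.5 × 10^-50

Ag2S(s) <=> 2 Ag^+(aq) + S^2-(aq)
Stoichiometry gives [S^2-] = (1/2)[Ag^+] = 2.40 × 10^-17 M.
Ksp = [Ag^+]^2[S^2-]
Ksp = (4.8 × 10^-17)^2 × 2.40 × 10^-17 = 5.5 x 10^-50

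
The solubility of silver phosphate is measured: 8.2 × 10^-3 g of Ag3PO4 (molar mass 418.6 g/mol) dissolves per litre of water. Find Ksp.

Molar solubility s = (8.2 × 10^-3 g/L) / (418.6 g/mol) = 1.96 × 10^-5 M.
Ag3PO4(s) ⇌ 3 Ag^+(aq) + PO4^3-(aq)
Let s = molar solubility. Then [Ag^+] = 3s and [PO4^3-] = s.
Ksp = [Ag^+]^3[PO4^3-]
So Ksp = (3s)^3 × s = 27s^4
With s = 1.96 x 10^-5: Ksp = 4.0 × 10^-18

Ksp = 4.0e-18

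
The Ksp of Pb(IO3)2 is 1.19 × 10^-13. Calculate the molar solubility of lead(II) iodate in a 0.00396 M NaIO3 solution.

s = 7.59 × 10^-9 M

Pb(IO3)2(s) ⇌ Pb^2+(aq) + 2 IO3^-(aq)
Ksp = [Pb^2+][IO3^-]^2
If s mol/L dissolves here, [Pb^2+] = s, [IO3^-] = 0.00396 + 2s ≈ 0.00396 (common-ion effect: IO3^- is already 0.00396 M).
Ksp ≈ s × (0.00396)^2
s = 7.59 × 10^-9 M
Check: 2s = 1.5 × 10^-8 ≪ 0.00396, so the approximation is valid.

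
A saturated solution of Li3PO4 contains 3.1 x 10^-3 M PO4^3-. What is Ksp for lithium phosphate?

Li3PO4(s) <=> 3 Li^+(aq) + PO4^3-(aq)
Stoichiometry gives [Li^+] = (3/1)[PO4^3-] = 9.30 × 10^-3 M.
Ksp = [Li^+]^3[PO4^3-]
Ksp = (9.30 × 10^-3)^3 × 3.1 x 10^-3 = 2.5 × 10^-9

2.5 × 10^-9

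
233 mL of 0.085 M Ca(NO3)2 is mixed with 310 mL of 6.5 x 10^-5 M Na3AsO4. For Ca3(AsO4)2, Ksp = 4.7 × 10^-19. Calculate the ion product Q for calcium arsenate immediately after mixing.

Q = 6.7 × 10^-14

Total volume = 233 + 310 = 543 mL.
[Ca^2+] = 8.5 x 10^-2 × (233/543) = 3.65 × 10^-2 M
[AsO4^3-] = 6.5 x 10^-5 × (310/543) = 3.71 × 10^-5 M
Ca3(AsO4)2(s) ⇌ 3 Ca^2+ + 2 AsO4^3-, so Q = [Ca^2+]^3[AsO4^3-]^2
Q = (3.65 x 10^-2)^3(3.71 × 10^-5)^2 = 6.7 × 10^-14
Q > Ksp, so Ca3(AsO4)2 will precipitate.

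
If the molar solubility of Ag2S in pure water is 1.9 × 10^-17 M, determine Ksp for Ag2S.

Ksp ≈ 2.7 x 10^-50

Ag2S(s) ⇌ 2 Ag^+ + S^2-
If s mol/L of Ag2S dissolves, [Ag^+] = 2s and [S^2-] = s.
Ksp = [Ag^+]^2[S^2-]
Ksp = (2s)^2s = 4s^3
Ksp = 4 × (1.9 x 10^-17)^3 = 2.7 × 10^-50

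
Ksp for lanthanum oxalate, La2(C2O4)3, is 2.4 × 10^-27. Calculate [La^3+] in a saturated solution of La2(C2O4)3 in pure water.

La2(C2O4)3(s) <=> 2 La^3+ + 3 C2O4^2-
Ksp = [La^3+]^2[C2O4^2-]^3
If s mol/L of La2(C2O4)3 dissolves, [La^3+] = 2s and [C2O4^2-] = 3s.
Substituting: Ksp = (2s)^2(3s)^3 = 108s^5
Solving, s = (2.4 × 10^-27/108)^(1/5) = 1.86 × 10^-6 M
[La^3+] = 2s = 3.7 × 10^-6 M

[La^3+] ≈ 3.7 x 10^-6 M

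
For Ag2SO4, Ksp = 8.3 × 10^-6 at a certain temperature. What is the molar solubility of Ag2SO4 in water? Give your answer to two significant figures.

Ag2SO4(s) <=> 2 Ag^+(aq) + SO4^2-(aq)
Ksp = [Ag^+]^2[SO4^2-]
Let s = molar solubility. Then [Ag^+] = 2s and [SO4^2-] = s.
So Ksp = (2s)^2 × s = 4s^3
s = (8.3 × 10^-6 / 4)^(1/3) = 1.3 x 10^-2 M

s = 1.3 x 10^-2 M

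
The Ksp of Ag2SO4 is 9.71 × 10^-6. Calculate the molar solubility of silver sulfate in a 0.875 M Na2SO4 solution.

s ≈ 1.67e-3 M

Ag2SO4(s) ⇌ 2 Ag^+ + SO4^2-
Ksp = [Ag^+]^2[SO4^2-]
Let s = moles of Ag2SO4 that dissolve per litre. [Ag^+] = 2s, [SO4^2-] = 0.875 + s ≈ 0.875 (Ksp is small, so little additional dissolves).
Ksp ≈ (2s)^2 × 0.875
s = 1.67 x 10^-3 M
Check: s = 1.7 × 10^-3 ≪ 0.875, so the approximation is valid.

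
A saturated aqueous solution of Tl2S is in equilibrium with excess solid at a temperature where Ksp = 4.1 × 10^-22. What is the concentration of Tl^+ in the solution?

[Tl^+] = 9.4 × 10^-8 M

Tl2S(s) ⇌ 2 Tl^+ + S^2-
Ksp = [Tl^+]^2[S^2-]
With molar solubility s: [Tl^+] = 2s, [S^2-] = s.
So Ksp = (2s)^2 × s = 4s^3
Solving, s = (4.1 × 10^-22/4)^(1/3) = 4.68 × 10^-8 M
[Tl^+] = 2s = 9.4 × 10^-8 M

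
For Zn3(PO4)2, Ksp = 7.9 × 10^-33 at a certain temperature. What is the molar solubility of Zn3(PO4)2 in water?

Zn3(PO4)2(s) ⇌ 3 Zn^2+(aq) + 2 PO4^3-(aq)
Ksp = [Zn^2+]^3[PO4^3-]^2
With molar solubility s: [Zn^2+] = 3s, [PO4^3-] = 2s.
Ksp = (3s)^3(2s)^2 = 108s^5
s^5 = 7.9 × 10^-33 / 108, so s = 1.5 x 10^-7 M

1.5 x 10^-7 M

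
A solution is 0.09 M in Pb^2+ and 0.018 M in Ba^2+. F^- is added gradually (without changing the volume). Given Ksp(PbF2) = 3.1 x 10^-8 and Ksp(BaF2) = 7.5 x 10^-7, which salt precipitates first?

Precipitation of each salt starts when its ion product equals its Ksp.
For PbF2: 3.1 x 10^-8 = 0.09 × [F^-]^2  ⇒  [F^-] = 5.9 × 10^-4 M.
For BaF2: 7.5 x 10^-7 = 0.018 × [F^-]^2  ⇒  [F^-] = 6.5 × 10^-3 M.
The salt with the lower threshold [F^-] precipitates first: PbF2.

PbF2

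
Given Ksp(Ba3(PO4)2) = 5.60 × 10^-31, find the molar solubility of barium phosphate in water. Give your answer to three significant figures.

s ≈ 3.49 x 10^-7 M

Ba3(PO4)2(s) ⇌ 3 Ba^2+(aq) + 2 PO4^3-(aq)
Ksp = [Ba^2+]^3[PO4^3-]^2
Let s = molar solubility. Then [Ba^2+] = 3s and [PO4^3-] = 2s.
So Ksp = (3s)^3 × (2s)^2 = 108s^5
s = (5.60 × 10^-31 / 108)^(1/5) = 3.49 × 10^-7 M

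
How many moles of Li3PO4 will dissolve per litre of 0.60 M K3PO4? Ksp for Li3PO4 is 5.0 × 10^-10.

Li3PO4(s) ⇌ 3 Li^+(aq) + PO4^3-(aq)
Ksp = [Li^+]^3[PO4^3-]
Let s = moles of Li3PO4 that dissolve per litre. [Li^+] = 3s, [PO4^3-] = 0.60 + s ≈ 0.60 (Ksp is small, so little additional dissolves).
Ksp ≈ (3s)^3 × 0.60
s = 3.1 x 10^-4 M
Check: s = 3.1 × 10^-4 ≪ 0.60, so the approximation is valid.

s = 3.1e-4 M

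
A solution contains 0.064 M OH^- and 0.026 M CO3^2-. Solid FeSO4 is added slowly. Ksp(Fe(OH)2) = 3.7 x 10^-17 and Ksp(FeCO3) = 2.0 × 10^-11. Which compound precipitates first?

Each salt begins to precipitate when Q = Ksp, i.e. when [Fe^2+] reaches its threshold.
For Fe(OH)2: 3.7 x 10^-17 = (0.064)^2 × [Fe^2+]  ⇒  [Fe^2+] = 9.0 × 10^-15 M.
For FeCO3: 2.0 × 10^-11 = 0.026 × [Fe^2+]  ⇒  [Fe^2+] = 7.7 × 10^-10 M.
The salt with the lower threshold [Fe^2+] precipitates first: Fe(OH)2.

Fe(OH)2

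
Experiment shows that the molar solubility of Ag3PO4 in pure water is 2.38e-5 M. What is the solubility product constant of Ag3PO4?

Ag3PO4(s) <=> 3 Ag^+(aq) + PO4^3-(aq)
Let s = molar solubility. Then [Ag^+] = 3s and [PO4^3-] = s.
Ksp = [Ag^+]^3[PO4^3-]
Substituting: Ksp = (3s)^3s = 27s^4
With s = 2.38 × 10^-5: Ksp = 8.66 x 10^-18

Ksp ≈ 8.66 × 10^-18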